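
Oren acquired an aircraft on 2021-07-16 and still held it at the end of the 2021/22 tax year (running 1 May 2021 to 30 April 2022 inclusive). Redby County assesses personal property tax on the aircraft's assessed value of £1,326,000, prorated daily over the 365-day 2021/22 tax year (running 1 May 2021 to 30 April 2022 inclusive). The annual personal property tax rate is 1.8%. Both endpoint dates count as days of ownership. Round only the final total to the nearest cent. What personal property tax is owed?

Days held (2021-07-16 to 2022-04-30): 289 out of 365
Tax = £1,326,000 × 1.8% × 289/365 = £18,898.2247

£18,898.22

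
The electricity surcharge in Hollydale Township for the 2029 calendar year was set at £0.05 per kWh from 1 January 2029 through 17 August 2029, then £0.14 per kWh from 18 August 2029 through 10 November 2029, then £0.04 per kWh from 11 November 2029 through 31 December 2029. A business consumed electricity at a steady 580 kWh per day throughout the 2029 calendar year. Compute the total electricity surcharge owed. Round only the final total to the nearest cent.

1 January – 17 August 2029: 229 days × 580 kWh/day = 132,820 kWh at £0.05/kWh → £6,641.00
18 August – 10 November 2029: 85 days × 580 kWh/day = 49,300 kWh at £0.14/kWh → £6,902.00
11 November – 31 December 2029: 51 days × 580 kWh/day = 29,580 kWh at £0.04/kWh → £1,183.20

£14,726.20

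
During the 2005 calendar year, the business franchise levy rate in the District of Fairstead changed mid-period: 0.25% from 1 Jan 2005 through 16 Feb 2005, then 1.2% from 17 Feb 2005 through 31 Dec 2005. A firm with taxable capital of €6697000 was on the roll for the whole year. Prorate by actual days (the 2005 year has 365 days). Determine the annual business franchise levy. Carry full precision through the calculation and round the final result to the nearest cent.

1 Jan – 16 Feb 2005: 47 days at 0.25% → €6697000 × 0.25% × 47/365 = €2155.8836
17 Feb – 31 Dec 2005: 318 days at 1.2% → €6697000 × 1.2% × 318/365 = €70015.7589
Total = €72171.6425

€72171.64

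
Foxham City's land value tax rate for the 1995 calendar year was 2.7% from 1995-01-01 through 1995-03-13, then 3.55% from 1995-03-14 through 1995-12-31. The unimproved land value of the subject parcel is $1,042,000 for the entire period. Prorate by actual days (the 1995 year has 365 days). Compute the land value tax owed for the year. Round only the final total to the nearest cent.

$35,243.87

1995-01-01 to 1995-03-13: 72 days at 2.7% → $1,042,000 × 2.7% × 72/365 = $5,549.7205
1995-03-14 to 1995-12-31: 293 days at 3.55% → $1,042,000 × 3.55% × 293/365 = $29,694.1452
Total = $35,243.8658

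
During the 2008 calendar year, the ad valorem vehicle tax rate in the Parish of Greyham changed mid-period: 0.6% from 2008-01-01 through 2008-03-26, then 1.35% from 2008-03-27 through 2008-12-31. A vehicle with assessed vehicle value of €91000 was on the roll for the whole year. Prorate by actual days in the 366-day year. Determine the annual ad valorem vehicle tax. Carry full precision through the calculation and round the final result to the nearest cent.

€1068.13

2008-01-01 to 2008-03-26: 86 days at 0.6% → €91000 × 0.6% × 86/366 = €128.2951
2008-03-27 to 2008-12-31: 280 days at 1.35% → €91000 × 1.35% × 280/366 = €939.8361
Total = €1068.1311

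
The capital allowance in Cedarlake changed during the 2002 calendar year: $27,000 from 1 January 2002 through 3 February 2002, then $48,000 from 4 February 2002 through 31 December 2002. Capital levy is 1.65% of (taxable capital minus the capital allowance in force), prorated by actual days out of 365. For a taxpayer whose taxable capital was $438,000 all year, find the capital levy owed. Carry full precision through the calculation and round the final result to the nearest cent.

1 January – 3 February 2002: 34 days, exemption $27,000 → ($438,000 − $27,000) × 1.65% × 34/365 = $631.7014
4 February – 31 December 2002: 331 days, exemption $48,000 → ($438,000 − $48,000) × 1.65% × 331/365 = $5,835.5753
Total = $6,467.2767

$6,467.28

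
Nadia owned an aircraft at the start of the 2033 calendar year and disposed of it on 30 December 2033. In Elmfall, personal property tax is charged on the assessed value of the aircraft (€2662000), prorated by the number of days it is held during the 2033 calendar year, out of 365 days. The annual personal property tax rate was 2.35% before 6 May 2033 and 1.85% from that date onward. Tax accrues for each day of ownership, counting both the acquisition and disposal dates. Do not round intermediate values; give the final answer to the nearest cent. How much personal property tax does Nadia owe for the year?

1 January – 5 May 2033: 125 days at 2.35% → €2662000 × 2.35% × 125/365 = €21423.6301
6 May – 30 December 2033: 239 days at 1.85% → €2662000 × 1.85% × 239/365 = €32246.6658
Total = €53670.2959

€53670.30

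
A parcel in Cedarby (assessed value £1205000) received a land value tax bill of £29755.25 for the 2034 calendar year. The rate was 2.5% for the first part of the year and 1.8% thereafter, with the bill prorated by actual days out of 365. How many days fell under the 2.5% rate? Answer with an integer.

349 days

Let d = days at the first rate; then 365 − d days at the second rate.
£1205000 × [2.5%·d + 1.8%·(365−d)] / 365 = £29755.25
Solving gives d = 349, so the new rate took effect on 16 Dec 2034.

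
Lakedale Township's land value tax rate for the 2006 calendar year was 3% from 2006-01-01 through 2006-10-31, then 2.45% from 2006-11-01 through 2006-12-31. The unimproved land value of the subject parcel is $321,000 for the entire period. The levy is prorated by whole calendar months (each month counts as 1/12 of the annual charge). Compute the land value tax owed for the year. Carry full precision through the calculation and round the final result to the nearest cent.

2006-01-01 to 2006-10-31: 10 months at 3% → $321,000 × 3% × 10/12 = $8,025.0000
2006-11-01 to 2006-12-31: 2 months at 2.45% → $321,000 × 2.45% × 2/12 = $1,310.7500
Total = $9,335.7500

$9,335.75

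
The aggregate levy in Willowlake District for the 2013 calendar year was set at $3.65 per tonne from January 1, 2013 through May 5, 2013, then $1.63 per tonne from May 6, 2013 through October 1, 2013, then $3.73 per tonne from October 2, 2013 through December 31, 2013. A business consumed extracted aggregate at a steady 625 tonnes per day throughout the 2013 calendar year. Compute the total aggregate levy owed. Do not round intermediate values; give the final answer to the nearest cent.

$649,093.75

January 1 – May 5, 2013: 125 days × 625 tonnes/day = 78,125 tonnes at $3.65/tonne → $285,156.25
May 6 – October 1, 2013: 149 days × 625 tonnes/day = 93,125 tonnes at $1.63/tonne → $151,793.75
October 2 – December 31, 2013: 91 days × 625 tonnes/day = 56,875 tonnes at $3.73/tonne → $212,143.75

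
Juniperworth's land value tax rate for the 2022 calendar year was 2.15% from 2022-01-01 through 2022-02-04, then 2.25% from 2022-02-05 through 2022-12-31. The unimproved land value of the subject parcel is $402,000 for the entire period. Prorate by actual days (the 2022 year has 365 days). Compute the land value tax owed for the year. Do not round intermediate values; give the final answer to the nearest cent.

2022-01-01 to 2022-02-04: 35 days at 2.15% → $402,000 × 2.15% × 35/365 = $828.7808
2022-02-05 to 2022-12-31: 330 days at 2.25% → $402,000 × 2.25% × 330/365 = $8,177.6712
Total = $9,006.4521

$9,006.45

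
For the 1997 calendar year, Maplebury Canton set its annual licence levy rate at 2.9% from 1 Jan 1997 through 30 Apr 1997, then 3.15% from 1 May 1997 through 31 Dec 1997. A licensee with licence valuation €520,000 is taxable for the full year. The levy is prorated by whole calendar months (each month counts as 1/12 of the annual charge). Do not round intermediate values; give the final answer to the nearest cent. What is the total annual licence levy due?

1 Jan – 30 Apr 1997: 4 months at 2.9% → €520,000 × 2.9% × 4/12 = €5,026.6667
1 May – 31 Dec 1997: 8 months at 3.15% → €520,000 × 3.15% × 8/12 = €10,920.0000
Total = €15,946.6667

€15,946.67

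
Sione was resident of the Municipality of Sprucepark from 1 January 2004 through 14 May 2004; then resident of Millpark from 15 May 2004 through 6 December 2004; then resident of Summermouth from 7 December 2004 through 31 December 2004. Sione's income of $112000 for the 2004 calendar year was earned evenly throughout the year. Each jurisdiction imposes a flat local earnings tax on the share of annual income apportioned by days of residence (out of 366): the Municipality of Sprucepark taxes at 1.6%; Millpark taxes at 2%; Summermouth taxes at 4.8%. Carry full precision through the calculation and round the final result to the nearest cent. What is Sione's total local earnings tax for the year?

The Municipality of Sprucepark, 1 January – 14 May 2004: 135 days → $112000 × 1.6% × 135/366 = $660.9836
Millpark, 15 May – 6 December 2004: 206 days → $112000 × 2% × 206/366 = $1260.7650
Summermouth, 7 December – 31 December 2004: 25 days → $112000 × 4.8% × 25/366 = $367.2131
Total = $2288.9617

$2288.96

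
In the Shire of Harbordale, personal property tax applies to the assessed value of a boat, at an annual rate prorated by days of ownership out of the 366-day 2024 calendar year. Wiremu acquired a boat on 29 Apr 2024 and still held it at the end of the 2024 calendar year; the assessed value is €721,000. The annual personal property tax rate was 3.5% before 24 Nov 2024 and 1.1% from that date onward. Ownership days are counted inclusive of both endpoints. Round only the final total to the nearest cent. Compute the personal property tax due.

€15,233.59

29 Apr – 23 Nov 2024: 209 days at 3.5% → €721,000 × 3.5% × 209/366 = €14,410.1503
24 Nov – 31 Dec 2024: 38 days at 1.1% → €721,000 × 1.1% × 38/366 = €823.4372
Total = €15,233.5874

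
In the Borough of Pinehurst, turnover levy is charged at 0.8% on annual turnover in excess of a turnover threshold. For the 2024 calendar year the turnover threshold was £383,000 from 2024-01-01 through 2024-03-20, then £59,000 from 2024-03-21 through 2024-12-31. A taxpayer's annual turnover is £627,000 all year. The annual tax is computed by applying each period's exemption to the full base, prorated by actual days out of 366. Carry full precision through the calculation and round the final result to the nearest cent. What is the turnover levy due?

2024-01-01 to 2024-03-20: 80 days, exemption £383,000 → (£627,000 − £383,000) × 0.8% × 80/366 = £426.6667
2024-03-21 to 2024-12-31: 286 days, exemption £59,000 → (£627,000 − £59,000) × 0.8% × 286/366 = £3,550.7760
Total = £3,977.4426

£3,977.44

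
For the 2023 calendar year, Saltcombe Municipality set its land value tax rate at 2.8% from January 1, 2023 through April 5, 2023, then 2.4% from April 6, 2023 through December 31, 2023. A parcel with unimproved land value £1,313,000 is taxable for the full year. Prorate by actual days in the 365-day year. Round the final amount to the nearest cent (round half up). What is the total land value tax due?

January 1 – April 5, 2023: 95 days at 2.8% → £1,313,000 × 2.8% × 95/365 = £9,568.7123
April 6 – December 31, 2023: 270 days at 2.4% → £1,313,000 × 2.4% × 270/365 = £23,310.2466
Total = £32,878.9589

£32,878.96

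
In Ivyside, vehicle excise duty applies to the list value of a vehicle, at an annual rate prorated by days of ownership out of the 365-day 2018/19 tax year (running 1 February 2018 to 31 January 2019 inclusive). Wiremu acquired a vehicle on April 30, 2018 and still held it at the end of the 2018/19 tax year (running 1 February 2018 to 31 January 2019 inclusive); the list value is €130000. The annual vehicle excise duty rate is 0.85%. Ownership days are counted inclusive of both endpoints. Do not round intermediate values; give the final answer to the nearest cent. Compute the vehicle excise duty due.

Days held (April 30, 2018 – January 31, 2019): 277 out of 365
Tax = €130000 × 0.85% × 277/365 = €838.5890

€838.59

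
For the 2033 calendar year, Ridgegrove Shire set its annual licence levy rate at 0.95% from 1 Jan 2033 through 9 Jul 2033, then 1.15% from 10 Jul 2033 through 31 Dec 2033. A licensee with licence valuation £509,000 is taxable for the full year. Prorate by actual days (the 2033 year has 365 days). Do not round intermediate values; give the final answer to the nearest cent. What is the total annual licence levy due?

£5,323.58

1 Jan – 9 Jul 2033: 190 days at 0.95% → £509,000 × 0.95% × 190/365 = £2,517.1096
10 Jul – 31 Dec 2033: 175 days at 1.15% → £509,000 × 1.15% × 175/365 = £2,806.4726
Total = £5,323.5822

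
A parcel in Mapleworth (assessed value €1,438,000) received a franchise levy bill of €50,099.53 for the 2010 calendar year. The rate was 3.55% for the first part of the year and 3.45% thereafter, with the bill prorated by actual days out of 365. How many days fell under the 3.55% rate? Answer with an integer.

Let d = days at the first rate; then 365 − d days at the second rate.
€1,438,000 × [3.55%·d + 3.45%·(365−d)] / 365 = €50,099.53
Solving gives d = 124, so the new rate took effect on 5 May 2010.

124 days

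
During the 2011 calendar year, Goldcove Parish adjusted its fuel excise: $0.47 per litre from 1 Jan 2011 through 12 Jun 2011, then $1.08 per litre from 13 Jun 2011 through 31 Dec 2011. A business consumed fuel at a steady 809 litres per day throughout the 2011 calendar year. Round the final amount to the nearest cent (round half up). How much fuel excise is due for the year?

1 Jan – 12 Jun 2011: 163 days × 809 litres/day = 131,867 litres at $0.47/litre → $61977.49
13 Jun – 31 Dec 2011: 202 days × 809 litres/day = 163,418 litres at $1.08/litre → $176491.44

$238468.93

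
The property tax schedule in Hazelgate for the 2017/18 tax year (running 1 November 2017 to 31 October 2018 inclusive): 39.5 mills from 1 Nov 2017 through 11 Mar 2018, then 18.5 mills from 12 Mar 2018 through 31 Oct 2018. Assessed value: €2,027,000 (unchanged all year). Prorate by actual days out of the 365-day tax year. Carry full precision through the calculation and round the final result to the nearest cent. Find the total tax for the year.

€52,776.97

1 Nov 2017 – 11 Mar 2018: 131 days at 39.5 mills → €2,027,000 × 3.95% × 131/365 = €28,736.1959
12 Mar – 31 Oct 2018: 234 days at 18.5 mills → €2,027,000 × 1.85% × 234/365 = €24,040.7753
Total = €52,776.9712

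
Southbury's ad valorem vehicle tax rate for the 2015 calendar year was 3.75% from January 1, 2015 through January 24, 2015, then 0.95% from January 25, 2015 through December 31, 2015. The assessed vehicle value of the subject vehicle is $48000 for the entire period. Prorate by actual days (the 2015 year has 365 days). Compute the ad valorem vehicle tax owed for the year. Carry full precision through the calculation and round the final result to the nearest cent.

January 1 – January 24, 2015: 24 days at 3.75% → $48000 × 3.75% × 24/365 = $118.3562
January 25 – December 31, 2015: 341 days at 0.95% → $48000 × 0.95% × 341/365 = $426.0164
Total = $544.3726

$544.37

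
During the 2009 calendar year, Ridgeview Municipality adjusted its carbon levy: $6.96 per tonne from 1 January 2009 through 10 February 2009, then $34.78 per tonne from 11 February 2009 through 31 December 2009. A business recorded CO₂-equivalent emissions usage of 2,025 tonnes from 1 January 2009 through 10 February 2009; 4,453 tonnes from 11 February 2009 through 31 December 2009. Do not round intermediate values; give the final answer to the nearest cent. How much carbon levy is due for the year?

1 January – 10 February 2009: 2,025 tonnes at $6.96/tonne → $14,094.00
11 February – 31 December 2009: 4,453 tonnes at $34.78/tonne → $154,875.34

$168,969.34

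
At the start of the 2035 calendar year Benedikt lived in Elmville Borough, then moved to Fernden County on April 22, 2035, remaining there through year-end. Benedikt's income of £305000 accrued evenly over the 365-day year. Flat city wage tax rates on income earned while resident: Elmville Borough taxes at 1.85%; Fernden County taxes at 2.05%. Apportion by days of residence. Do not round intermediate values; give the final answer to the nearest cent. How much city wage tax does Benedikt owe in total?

Elmville Borough, January 1 – April 21, 2035: 111 days → £305000 × 1.85% × 111/365 = £1715.9384
Fernden County, April 22 – December 31, 2035: 254 days → £305000 × 2.05% × 254/365 = £4351.0548
Total = £6066.9932

£6066.99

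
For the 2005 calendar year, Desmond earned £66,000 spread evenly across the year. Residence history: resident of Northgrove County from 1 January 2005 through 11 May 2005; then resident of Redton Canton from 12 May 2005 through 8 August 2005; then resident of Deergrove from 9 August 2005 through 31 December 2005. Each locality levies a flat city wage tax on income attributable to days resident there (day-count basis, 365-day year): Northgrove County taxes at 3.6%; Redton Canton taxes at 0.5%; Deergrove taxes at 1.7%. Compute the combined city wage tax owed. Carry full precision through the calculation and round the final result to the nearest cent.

£1,378.95

Northgrove County, 1 January – 11 May 2005: 131 days → £66,000 × 3.6% × 131/365 = £852.7562
Redton Canton, 12 May – 8 August 2005: 89 days → £66,000 × 0.5% × 89/365 = £80.4658
Deergrove, 9 August – 31 December 2005: 145 days → £66,000 × 1.7% × 145/365 = £445.7260
Total = £1,378.9479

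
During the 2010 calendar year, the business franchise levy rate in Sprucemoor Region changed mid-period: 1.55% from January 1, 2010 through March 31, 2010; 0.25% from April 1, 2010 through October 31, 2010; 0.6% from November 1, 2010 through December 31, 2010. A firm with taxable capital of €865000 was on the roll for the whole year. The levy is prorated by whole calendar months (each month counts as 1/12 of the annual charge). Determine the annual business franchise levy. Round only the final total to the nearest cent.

January 1 – March 31, 2010: 3 months at 1.55% → €865000 × 1.55% × 3/12 = €3351.8750
April 1 – October 31, 2010: 7 months at 0.25% → €865000 × 0.25% × 7/12 = €1261.4583
November 1 – December 31, 2010: 2 months at 0.6% → €865000 × 0.6% × 2/12 = €865.0000
Total = €5478.3333

€5478.33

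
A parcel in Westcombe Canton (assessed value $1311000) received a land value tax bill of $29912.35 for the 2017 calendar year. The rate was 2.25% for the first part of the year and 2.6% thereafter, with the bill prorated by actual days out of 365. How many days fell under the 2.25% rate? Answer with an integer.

332 days

Let d = days at the first rate; then 365 − d days at the second rate.
$1311000 × [2.25%·d + 2.6%·(365−d)] / 365 = $29912.35
Solving gives d = 332, so the new rate took effect on 29 November 2017.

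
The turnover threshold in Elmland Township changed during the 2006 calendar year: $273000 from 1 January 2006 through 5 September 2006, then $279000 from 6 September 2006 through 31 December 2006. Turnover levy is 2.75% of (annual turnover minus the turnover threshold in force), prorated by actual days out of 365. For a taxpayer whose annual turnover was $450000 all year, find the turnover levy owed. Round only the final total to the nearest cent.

$4814.61

1 January – 5 September 2006: 248 days, exemption $273000 → ($450000 − $273000) × 2.75% × 248/365 = $3307.2329
6 September – 31 December 2006: 117 days, exemption $279000 → ($450000 − $279000) × 2.75% × 117/365 = $1507.3767
Total = $4814.6096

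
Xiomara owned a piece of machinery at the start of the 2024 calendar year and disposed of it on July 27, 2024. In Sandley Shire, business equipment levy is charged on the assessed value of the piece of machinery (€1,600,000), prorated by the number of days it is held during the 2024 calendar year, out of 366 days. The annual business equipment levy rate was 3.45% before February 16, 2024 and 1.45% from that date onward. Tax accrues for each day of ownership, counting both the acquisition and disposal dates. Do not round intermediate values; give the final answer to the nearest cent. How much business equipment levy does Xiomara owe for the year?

January 1 – February 15, 2024: 46 days at 3.45% → €1,600,000 × 3.45% × 46/366 = €6,937.7049
February 16 – July 27, 2024: 163 days at 1.45% → €1,600,000 × 1.45% × 163/366 = €10,332.2404
Total = €17,269.9454

€17,269.95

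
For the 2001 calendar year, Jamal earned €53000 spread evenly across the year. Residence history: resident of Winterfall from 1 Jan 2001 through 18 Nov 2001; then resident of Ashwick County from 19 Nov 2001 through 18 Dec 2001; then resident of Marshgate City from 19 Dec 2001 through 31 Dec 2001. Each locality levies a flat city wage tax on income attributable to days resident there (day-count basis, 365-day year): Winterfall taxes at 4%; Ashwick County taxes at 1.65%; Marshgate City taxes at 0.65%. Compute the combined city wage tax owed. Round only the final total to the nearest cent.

Winterfall, 1 Jan – 18 Nov 2001: 322 days → €53000 × 4% × 322/365 = €1870.2466
Ashwick County, 19 Nov – 18 Dec 2001: 30 days → €53000 × 1.65% × 30/365 = €71.8767
Marshgate City, 19 Dec – 31 Dec 2001: 13 days → €53000 × 0.65% × 13/365 = €12.2699
Total = €1954.3932

€1954.39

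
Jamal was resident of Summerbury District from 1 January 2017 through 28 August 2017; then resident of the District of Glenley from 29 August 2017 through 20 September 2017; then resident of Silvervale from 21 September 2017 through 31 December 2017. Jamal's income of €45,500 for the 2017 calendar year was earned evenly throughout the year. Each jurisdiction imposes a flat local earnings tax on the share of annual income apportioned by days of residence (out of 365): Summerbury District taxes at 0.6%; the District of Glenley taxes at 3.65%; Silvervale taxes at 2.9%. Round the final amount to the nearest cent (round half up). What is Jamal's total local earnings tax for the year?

Summerbury District, 1 January – 28 August 2017: 240 days → €45,500 × 0.6% × 240/365 = €179.5068
The District of Glenley, 29 August – 20 September 2017: 23 days → €45,500 × 3.65% × 23/365 = €104.6500
Silvervale, 21 September – 31 December 2017: 102 days → €45,500 × 2.9% × 102/365 = €368.7370
Total = €652.8938

€652.89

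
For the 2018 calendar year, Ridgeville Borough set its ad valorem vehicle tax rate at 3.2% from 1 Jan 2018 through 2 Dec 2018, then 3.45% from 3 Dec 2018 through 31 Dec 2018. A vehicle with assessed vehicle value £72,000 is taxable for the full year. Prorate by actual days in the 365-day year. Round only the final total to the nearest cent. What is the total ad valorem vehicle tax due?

£2,318.30

1 Jan – 2 Dec 2018: 336 days at 3.2% → £72,000 × 3.2% × 336/365 = £2,120.9425
3 Dec – 31 Dec 2018: 29 days at 3.45% → £72,000 × 3.45% × 29/365 = £197.3589
Total = £2,318.3014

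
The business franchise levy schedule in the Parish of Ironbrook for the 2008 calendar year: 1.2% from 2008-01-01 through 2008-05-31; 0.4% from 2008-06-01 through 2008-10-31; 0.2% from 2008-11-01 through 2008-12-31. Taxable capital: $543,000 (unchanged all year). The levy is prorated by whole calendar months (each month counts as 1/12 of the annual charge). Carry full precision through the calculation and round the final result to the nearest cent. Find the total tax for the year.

2008-01-01 to 2008-05-31: 5 months at 1.2% → $543,000 × 1.2% × 5/12 = $2,715.0000
2008-06-01 to 2008-10-31: 5 months at 0.4% → $543,000 × 0.4% × 5/12 = $905.0000
2008-11-01 to 2008-12-31: 2 months at 0.2% → $543,000 × 0.2% × 2/12 = $181.0000
Total = $3,801.0000

$3,801.00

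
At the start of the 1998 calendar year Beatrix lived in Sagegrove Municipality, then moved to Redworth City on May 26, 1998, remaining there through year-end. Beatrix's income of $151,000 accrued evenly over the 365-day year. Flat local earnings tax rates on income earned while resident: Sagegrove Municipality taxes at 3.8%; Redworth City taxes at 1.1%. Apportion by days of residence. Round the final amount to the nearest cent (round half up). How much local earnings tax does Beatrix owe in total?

$3,280.63

Sagegrove Municipality, January 1 – May 25, 1998: 145 days → $151,000 × 3.8% × 145/365 = $2,279.4795
Redworth City, May 26 – December 31, 1998: 220 days → $151,000 × 1.1% × 220/365 = $1,001.1507
Total = $3,280.6301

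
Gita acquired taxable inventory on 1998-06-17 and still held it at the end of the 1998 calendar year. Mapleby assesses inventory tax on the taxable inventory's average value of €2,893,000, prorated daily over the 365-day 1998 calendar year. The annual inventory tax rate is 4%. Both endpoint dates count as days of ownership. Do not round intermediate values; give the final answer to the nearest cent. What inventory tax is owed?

Days held (1998-06-17 to 1998-12-31): 198 out of 365
Tax = €2,893,000 × 4% × 198/365 = €62,774.1370

€62,774.14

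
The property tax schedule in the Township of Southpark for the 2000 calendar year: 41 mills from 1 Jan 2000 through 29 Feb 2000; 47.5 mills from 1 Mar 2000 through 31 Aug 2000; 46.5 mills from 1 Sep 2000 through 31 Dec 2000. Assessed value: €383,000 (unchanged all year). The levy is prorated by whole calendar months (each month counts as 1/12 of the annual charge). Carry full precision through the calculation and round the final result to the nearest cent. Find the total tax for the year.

€17,649.92

1 Jan – 29 Feb 2000: 2 months at 41 mills → €383,000 × 4.1% × 2/12 = €2,617.1667
1 Mar – 31 Aug 2000: 6 months at 47.5 mills → €383,000 × 4.75% × 6/12 = €9,096.2500
1 Sep – 31 Dec 2000: 4 months at 46.5 mills → €383,000 × 4.65% × 4/12 = €5,936.5000
Total = €17,649.9167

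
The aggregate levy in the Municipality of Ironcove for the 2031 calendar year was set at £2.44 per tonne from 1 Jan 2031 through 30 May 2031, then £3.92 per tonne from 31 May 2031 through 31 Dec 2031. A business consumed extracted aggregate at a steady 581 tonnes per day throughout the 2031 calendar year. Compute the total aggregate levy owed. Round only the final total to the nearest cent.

1 Jan – 30 May 2031: 150 days × 581 tonnes/day = 87,150 tonnes at £2.44/tonne → £212,646.00
31 May – 31 Dec 2031: 215 days × 581 tonnes/day = 124,915 tonnes at £3.92/tonne → £489,666.80

£702,312.80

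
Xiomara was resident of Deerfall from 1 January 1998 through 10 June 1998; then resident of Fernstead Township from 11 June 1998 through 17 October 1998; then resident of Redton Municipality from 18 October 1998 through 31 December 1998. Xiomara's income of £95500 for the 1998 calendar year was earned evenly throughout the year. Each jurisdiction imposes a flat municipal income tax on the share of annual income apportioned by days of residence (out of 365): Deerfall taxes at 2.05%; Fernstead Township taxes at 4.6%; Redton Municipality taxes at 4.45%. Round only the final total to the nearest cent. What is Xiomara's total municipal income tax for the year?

Deerfall, 1 January – 10 June 1998: 161 days → £95500 × 2.05% × 161/365 = £863.5555
Fernstead Township, 11 June – 17 October 1998: 129 days → £95500 × 4.6% × 129/365 = £1552.5945
Redton Municipality, 18 October – 31 December 1998: 75 days → £95500 × 4.45% × 75/365 = £873.2363
Total = £3289.3863

£3289.39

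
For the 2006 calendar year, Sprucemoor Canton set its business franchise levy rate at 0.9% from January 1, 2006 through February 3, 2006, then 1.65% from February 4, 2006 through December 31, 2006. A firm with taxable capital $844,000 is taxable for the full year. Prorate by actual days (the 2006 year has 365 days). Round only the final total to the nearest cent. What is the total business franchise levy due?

January 1 – February 3, 2006: 34 days at 0.9% → $844,000 × 0.9% × 34/365 = $707.5726
February 4 – December 31, 2006: 331 days at 1.65% → $844,000 × 1.65% × 331/365 = $12,628.7836
Total = $13,336.3562

$13,336.36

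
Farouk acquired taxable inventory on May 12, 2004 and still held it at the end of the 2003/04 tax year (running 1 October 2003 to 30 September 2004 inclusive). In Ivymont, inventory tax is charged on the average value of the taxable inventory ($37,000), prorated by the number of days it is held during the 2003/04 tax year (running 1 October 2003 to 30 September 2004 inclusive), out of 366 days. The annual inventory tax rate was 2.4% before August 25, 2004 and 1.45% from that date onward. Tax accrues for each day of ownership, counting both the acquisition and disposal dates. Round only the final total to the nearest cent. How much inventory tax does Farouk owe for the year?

May 12 – August 24, 2004: 105 days at 2.4% → $37,000 × 2.4% × 105/366 = $254.7541
August 25 – September 30, 2004: 37 days at 1.45% → $37,000 × 1.45% × 37/366 = $54.2363
Total = $308.9904

$308.99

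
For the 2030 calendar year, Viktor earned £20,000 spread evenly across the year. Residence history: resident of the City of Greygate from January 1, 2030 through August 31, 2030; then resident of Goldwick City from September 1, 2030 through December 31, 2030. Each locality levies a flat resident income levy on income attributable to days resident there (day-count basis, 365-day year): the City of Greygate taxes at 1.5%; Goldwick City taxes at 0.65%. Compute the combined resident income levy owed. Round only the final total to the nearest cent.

The City of Greygate, January 1 – August 31, 2030: 243 days → £20,000 × 1.5% × 243/365 = £199.7260
Goldwick City, September 1 – December 31, 2030: 122 days → £20,000 × 0.65% × 122/365 = £43.4521
Total = £243.1781

£243.18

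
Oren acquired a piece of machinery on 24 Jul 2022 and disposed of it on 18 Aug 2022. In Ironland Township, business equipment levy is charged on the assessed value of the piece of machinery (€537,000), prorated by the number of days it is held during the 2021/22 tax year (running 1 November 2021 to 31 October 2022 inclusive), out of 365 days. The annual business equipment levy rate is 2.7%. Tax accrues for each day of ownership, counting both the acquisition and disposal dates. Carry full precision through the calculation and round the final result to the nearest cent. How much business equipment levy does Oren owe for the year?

€1,032.81

Days held (24 Jul – 18 Aug 2022): 26 out of 365
Tax = €537,000 × 2.7% × 26/365 = €1,032.8055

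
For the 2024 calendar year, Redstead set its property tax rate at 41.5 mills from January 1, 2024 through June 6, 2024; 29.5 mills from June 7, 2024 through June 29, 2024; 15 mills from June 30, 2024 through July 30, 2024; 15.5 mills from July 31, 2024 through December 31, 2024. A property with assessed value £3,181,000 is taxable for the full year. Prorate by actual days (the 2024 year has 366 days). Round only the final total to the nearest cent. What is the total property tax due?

£87,673.05

January 1 – June 6, 2024: 158 days at 41.5 mills → £3,181,000 × 4.15% × 158/366 = £56,988.5710
June 7 – June 29, 2024: 23 days at 29.5 mills → £3,181,000 × 2.95% × 23/366 = £5,897.0178
June 30 – July 30, 2024: 31 days at 15 mills → £3,181,000 × 1.5% × 31/366 = £4,041.4344
July 31 – December 31, 2024: 154 days at 15.5 mills → £3,181,000 × 1.55% × 154/366 = £20,746.0301
Total = £87,673.0533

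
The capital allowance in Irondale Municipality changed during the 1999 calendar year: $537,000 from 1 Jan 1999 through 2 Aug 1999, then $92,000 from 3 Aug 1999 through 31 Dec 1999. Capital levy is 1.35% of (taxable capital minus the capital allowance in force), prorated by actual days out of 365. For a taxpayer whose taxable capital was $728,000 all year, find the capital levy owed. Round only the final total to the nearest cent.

$5,063.79

1 Jan – 2 Aug 1999: 214 days, exemption $537,000 → ($728,000 − $537,000) × 1.35% × 214/365 = $1,511.7781
3 Aug – 31 Dec 1999: 151 days, exemption $92,000 → ($728,000 − $92,000) × 1.35% × 151/365 = $3,552.0164
Total = $5,063.7945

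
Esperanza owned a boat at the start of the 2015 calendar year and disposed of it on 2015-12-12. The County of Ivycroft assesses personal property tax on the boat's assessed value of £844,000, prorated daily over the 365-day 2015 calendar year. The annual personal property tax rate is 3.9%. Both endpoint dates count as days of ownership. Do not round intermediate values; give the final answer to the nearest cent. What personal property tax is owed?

£31,202.56

Days held (2015-01-01 to 2015-12-12): 346 out of 365
Tax = £844,000 × 3.9% × 346/365 = £31,202.5644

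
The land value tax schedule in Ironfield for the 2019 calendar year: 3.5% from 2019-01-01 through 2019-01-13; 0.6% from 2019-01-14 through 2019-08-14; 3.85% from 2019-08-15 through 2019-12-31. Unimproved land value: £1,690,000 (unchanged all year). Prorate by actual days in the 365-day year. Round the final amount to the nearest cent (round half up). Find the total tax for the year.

2019-01-01 to 2019-01-13: 13 days at 3.5% → £1,690,000 × 3.5% × 13/365 = £2,106.7123
2019-01-14 to 2019-08-14: 213 days at 0.6% → £1,690,000 × 0.6% × 213/365 = £5,917.3151
2019-08-15 to 2019-12-31: 139 days at 3.85% → £1,690,000 × 3.85% × 139/365 = £24,778.1781
Total = £32,802.2055

£32,802.21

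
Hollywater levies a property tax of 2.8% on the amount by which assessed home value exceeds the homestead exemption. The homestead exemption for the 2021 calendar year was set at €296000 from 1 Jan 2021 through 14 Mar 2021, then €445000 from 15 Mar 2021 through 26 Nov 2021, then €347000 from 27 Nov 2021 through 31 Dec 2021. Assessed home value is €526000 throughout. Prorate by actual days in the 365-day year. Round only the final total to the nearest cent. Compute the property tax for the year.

1 Jan – 14 Mar 2021: 73 days, exemption €296000 → (€526000 − €296000) × 2.8% × 73/365 = €1288.0000
15 Mar – 26 Nov 2021: 257 days, exemption €445000 → (€526000 − €445000) × 2.8% × 257/365 = €1596.9205
27 Nov – 31 Dec 2021: 35 days, exemption €347000 → (€526000 − €347000) × 2.8% × 35/365 = €480.6027
Total = €3365.5233

€3365.52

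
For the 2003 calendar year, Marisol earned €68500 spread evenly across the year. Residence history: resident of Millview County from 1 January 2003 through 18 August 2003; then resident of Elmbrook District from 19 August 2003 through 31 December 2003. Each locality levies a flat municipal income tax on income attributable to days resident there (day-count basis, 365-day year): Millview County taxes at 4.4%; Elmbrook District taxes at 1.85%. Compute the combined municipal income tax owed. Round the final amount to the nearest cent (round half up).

€2367.94

Millview County, 1 January – 18 August 2003: 230 days → €68500 × 4.4% × 230/365 = €1899.2329
Elmbrook District, 19 August – 31 December 2003: 135 days → €68500 × 1.85% × 135/365 = €468.7089
Total = €2367.9418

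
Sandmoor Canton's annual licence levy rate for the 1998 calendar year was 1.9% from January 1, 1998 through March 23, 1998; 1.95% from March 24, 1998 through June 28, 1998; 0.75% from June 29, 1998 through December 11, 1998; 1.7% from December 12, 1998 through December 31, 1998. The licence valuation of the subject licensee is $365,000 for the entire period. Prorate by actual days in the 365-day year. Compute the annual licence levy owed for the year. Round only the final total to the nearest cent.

January 1 – March 23, 1998: 82 days at 1.9% → $365,000 × 1.9% × 82/365 = $1,558.0000
March 24 – June 28, 1998: 97 days at 1.95% → $365,000 × 1.95% × 97/365 = $1,891.5000
June 29 – December 11, 1998: 166 days at 0.75% → $365,000 × 0.75% × 166/365 = $1,245.0000
December 12 – December 31, 1998: 20 days at 1.7% → $365,000 × 1.7% × 20/365 = $340.0000
Total = $5,034.5000

$5,034.50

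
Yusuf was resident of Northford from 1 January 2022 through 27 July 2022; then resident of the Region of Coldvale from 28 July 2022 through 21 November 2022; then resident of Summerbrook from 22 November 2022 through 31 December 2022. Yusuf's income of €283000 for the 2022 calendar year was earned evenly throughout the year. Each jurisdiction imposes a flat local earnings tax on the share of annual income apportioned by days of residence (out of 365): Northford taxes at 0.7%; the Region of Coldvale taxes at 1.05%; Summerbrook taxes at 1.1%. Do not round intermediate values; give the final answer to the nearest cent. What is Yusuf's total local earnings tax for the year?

€2422.56

Northford, 1 January – 27 July 2022: 208 days → €283000 × 0.7% × 208/365 = €1128.8986
The Region of Coldvale, 28 July – 21 November 2022: 117 days → €283000 × 1.05% × 117/365 = €952.5082
Summerbrook, 22 November – 31 December 2022: 40 days → €283000 × 1.1% × 40/365 = €341.1507
Total = €2422.5575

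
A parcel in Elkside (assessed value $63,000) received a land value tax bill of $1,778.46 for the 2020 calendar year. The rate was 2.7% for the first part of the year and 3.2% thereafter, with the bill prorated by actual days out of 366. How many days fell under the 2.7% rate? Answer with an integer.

Let d = days at the first rate; then 366 − d days at the second rate.
$63,000 × [2.7%·d + 3.2%·(366−d)] / 366 = $1,778.46
Solving gives d = 276, so the new rate took effect on 3 Oct 2020.

276 days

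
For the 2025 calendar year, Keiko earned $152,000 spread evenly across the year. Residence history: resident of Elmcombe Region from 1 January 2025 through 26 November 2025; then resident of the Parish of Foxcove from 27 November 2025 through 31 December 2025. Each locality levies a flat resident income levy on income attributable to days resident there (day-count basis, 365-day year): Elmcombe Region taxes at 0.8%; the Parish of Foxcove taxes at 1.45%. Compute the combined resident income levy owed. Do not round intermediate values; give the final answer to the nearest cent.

$1,310.74

Elmcombe Region, 1 January – 26 November 2025: 330 days → $152,000 × 0.8% × 330/365 = $1,099.3973
The Parish of Foxcove, 27 November – 31 December 2025: 35 days → $152,000 × 1.45% × 35/365 = $211.3425
Total = $1,310.7397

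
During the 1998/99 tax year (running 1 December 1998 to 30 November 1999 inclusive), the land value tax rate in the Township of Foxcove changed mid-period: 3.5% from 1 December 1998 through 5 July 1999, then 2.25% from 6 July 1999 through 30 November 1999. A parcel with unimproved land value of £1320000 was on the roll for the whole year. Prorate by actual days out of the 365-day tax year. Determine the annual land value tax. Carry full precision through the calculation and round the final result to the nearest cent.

£39509.59

1 December 1998 – 5 July 1999: 217 days at 3.5% → £1320000 × 3.5% × 217/365 = £27466.8493
6 July – 30 November 1999: 148 days at 2.25% → £1320000 × 2.25% × 148/365 = £12042.7397
Total = £39509.5890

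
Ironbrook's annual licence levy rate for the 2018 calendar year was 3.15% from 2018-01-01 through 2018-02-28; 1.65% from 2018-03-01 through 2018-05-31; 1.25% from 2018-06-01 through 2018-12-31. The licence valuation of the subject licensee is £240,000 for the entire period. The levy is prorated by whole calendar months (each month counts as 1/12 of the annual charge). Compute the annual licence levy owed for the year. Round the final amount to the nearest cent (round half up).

£4,000.00

2018-01-01 to 2018-02-28: 2 months at 3.15% → £240,000 × 3.15% × 2/12 = £1,260.0000
2018-03-01 to 2018-05-31: 3 months at 1.65% → £240,000 × 1.65% × 3/12 = £990.0000
2018-06-01 to 2018-12-31: 7 months at 1.25% → £240,000 × 1.25% × 7/12 = £1,750.0000
Total = £4,000.0000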